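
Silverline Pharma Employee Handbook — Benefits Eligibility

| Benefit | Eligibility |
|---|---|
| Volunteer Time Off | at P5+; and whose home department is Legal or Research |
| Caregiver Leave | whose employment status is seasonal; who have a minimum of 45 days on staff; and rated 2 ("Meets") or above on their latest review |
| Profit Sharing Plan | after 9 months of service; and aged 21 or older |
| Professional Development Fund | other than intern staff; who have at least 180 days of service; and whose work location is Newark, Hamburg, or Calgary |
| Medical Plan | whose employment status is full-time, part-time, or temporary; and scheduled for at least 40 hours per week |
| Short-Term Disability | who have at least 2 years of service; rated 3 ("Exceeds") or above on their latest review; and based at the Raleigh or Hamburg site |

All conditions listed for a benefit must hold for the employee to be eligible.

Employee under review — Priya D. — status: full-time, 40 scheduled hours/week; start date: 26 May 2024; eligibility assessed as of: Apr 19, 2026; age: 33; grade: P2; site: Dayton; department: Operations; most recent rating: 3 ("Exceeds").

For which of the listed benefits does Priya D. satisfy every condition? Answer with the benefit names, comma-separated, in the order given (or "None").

Service from 26 May 2024 to Apr 19, 2026: 693 days.
Volunteer Time Off — grade P2 < P5 ✗ → not eligible.
Caregiver Leave — status full-time ✗ (requires seasonal) → not eligible.
Profit Sharing Plan — service 693 days ≥ 9 months (≈270 days) ✓; age 33 ≥ 21 ✓ → eligible.
Professional Development Fund — status full-time ✓ (not excluded); service 693 days ≥ 180 days ✓; site Dayton ✗ (not Newark, Hamburg, or Calgary) → not eligible.
Medical Plan — status full-time ✓; 40 hrs/wk ≥ 40 ✓ → eligible.
Short-Term Disability — service 693 days < 2 years (≈730 days) ✗ → not eligible.

Profit Sharing Plan, Medical Plan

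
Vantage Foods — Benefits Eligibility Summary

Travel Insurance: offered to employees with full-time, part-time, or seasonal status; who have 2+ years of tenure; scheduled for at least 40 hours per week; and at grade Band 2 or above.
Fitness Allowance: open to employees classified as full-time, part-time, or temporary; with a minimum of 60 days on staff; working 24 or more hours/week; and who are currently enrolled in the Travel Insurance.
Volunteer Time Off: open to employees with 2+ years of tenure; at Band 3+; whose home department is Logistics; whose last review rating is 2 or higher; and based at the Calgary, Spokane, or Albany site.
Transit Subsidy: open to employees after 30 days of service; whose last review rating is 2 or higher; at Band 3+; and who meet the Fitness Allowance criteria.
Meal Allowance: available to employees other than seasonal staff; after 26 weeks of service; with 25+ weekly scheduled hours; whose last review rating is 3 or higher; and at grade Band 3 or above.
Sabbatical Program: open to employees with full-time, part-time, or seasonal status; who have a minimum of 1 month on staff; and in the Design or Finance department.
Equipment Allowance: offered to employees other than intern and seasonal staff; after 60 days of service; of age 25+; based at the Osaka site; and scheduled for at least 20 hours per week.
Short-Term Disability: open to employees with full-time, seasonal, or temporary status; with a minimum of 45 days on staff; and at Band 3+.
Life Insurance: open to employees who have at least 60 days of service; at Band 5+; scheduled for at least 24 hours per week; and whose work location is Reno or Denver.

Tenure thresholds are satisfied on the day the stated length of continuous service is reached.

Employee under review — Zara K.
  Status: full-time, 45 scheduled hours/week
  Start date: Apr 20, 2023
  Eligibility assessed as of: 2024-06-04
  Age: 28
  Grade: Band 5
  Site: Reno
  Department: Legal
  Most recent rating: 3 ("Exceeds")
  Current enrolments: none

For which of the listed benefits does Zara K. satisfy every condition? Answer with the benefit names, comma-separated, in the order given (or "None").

Meal Allowance, Short-Term Disability, Life Insurance

Service from Apr 20, 2023 to 2024-06-04: 411 days.
Travel Insurance — status full-time ✓; service 411 days < 2 years (≈730 days) ✗ → not eligible.
Fitness Allowance — status full-time ✓; service 411 days ≥ 60 days ✓; 45 hrs/wk ≥ 24 ✓; not enrolled in Travel Insurance ✗ → not eligible.
Volunteer Time Off — service 411 days < 2 years (≈730 days) ✗ → not eligible.
Transit Subsidy — service 411 days ≥ 30 days ✓; rating 3 ≥ 2 ✓; grade Band 5 ≥ Band 3 ✓; not eligible for Fitness Allowance ✗ → not eligible.
Meal Allowance — status full-time ✓ (not excluded); service 411 days ≥ 26 weeks (≈182 days) ✓; 45 hrs/wk ≥ 25 ✓; rating 3 ≥ 3 ✓; grade Band 5 ≥ Band 3 ✓ → eligible.
Sabbatical Program — status full-time ✓; service 411 days ≥ 1 month (≈30 days) ✓; dept Legal ✗ → not eligible.
Equipment Allowance — status full-time ✓ (not excluded); service 411 days ≥ 60 days ✓; age 28 ≥ 25 ✓; site Reno ✗ (not Osaka) → not eligible.
Short-Term Disability — status full-time ✓; service 411 days ≥ 45 days ✓; grade Band 5 ≥ Band 3 ✓ → eligible.
Life Insurance — service 411 days ≥ 60 days ✓; grade Band 5 ≥ Band 5 ✓; 45 hrs/wk ≥ 24 ✓; site Reno ✓ → eligible.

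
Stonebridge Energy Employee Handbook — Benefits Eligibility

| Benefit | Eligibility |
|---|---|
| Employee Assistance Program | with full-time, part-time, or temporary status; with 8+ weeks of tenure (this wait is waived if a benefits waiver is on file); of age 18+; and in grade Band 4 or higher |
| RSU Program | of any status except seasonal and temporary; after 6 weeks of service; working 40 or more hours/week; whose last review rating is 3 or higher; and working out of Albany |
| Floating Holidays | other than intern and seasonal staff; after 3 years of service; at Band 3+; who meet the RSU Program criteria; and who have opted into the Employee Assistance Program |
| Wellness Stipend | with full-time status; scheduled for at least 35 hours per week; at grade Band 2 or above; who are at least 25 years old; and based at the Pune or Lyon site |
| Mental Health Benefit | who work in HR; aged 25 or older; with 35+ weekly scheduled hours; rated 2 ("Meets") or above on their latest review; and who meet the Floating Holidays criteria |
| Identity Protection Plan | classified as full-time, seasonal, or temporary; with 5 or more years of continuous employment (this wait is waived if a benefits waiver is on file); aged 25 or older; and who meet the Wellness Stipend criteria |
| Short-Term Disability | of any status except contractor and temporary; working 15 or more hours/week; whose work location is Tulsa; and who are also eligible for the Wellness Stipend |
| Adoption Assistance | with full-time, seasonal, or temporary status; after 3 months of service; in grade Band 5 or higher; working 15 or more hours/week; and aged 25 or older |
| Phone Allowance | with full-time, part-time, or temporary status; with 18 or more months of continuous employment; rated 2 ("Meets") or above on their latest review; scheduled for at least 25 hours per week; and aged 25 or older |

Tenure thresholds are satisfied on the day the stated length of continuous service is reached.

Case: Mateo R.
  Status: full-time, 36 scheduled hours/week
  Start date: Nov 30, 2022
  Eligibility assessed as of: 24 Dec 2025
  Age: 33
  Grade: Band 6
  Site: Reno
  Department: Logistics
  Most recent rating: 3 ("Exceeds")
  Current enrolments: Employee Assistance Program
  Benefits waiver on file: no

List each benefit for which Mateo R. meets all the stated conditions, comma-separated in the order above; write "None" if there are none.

Employee Assistance Program, Adoption Assistance, Phone Allowance

Service from Nov 30, 2022 to 24 Dec 2025: 1120 days.
Employee Assistance Program — status full-time ✓; no waiver, service 1120 days ≥ 8 weeks (≈56 days) ✓; age 33 ≥ 18 ✓; grade Band 6 ≥ Band 4 ✓ → eligible.
RSU Program — status full-time ✓ (not excluded); service 1120 days ≥ 6 weeks (≈42 days) ✓; 36 hrs/wk < 40 ✗ → not eligible.
Floating Holidays — status full-time ✓ (not excluded); service 1120 days ≥ 3 years (≈1095 days) ✓; grade Band 6 ≥ Band 3 ✓; not eligible for RSU Program ✗ → not eligible.
Wellness Stipend — status full-time ✓; 36 hrs/wk ≥ 35 ✓; grade Band 6 ≥ Band 2 ✓; age 33 ≥ 25 ✓; site Reno ✗ (not Pune or Lyon) → not eligible.
Mental Health Benefit — dept Logistics ✗ → not eligible.
Identity Protection Plan — status full-time ✓; no waiver, service 1120 days < 5 years (≈1825 days) ✗ → not eligible.
Short-Term Disability — status full-time ✓ (not excluded); 36 hrs/wk ≥ 15 ✓; site Reno ✗ (not Tulsa) → not eligible.
Adoption Assistance — status full-time ✓; service 1120 days ≥ 3 months (≈90 days) ✓; grade Band 6 ≥ Band 5 ✓; 36 hrs/wk ≥ 15 ✓; age 33 ≥ 25 ✓ → eligible.
Phone Allowance — status full-time ✓; service 1120 days ≥ 18 months (≈540 days) ✓; rating 3 ≥ 2 ✓; 36 hrs/wk ≥ 25 ✓; age 33 ≥ 25 ✓ → eligible.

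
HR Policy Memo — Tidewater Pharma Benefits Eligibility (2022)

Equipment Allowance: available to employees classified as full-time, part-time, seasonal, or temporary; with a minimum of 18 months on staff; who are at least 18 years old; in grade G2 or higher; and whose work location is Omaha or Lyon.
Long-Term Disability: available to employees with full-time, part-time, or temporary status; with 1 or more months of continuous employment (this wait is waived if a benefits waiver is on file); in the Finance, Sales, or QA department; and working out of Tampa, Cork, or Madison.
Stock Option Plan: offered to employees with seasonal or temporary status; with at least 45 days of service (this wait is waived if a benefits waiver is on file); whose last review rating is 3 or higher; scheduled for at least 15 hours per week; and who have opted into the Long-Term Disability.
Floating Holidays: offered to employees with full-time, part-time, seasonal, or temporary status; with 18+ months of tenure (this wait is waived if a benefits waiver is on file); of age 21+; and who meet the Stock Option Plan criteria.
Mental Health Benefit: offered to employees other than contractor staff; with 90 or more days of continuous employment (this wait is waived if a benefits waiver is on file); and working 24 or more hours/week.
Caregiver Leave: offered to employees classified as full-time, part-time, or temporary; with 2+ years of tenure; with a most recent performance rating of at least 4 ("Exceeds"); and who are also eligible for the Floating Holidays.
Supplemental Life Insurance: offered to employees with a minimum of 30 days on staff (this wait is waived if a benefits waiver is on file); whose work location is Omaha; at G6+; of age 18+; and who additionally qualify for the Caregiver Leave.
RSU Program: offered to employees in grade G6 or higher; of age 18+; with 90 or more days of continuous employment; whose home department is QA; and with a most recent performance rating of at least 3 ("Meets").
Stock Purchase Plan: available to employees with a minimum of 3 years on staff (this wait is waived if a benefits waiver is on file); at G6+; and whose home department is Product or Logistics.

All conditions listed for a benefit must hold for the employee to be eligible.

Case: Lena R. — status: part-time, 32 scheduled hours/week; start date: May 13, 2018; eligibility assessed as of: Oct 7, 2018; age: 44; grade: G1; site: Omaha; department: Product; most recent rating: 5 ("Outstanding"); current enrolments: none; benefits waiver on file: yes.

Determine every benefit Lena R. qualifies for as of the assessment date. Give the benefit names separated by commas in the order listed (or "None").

Mental Health Benefit

Service from May 13, 2018 to Oct 7, 2018: 147 days.
Equipment Allowance — status part-time ✓; service 147 days < 18 months (≈540 days) ✗ → not eligible.
Long-Term Disability — status part-time ✓; benefits waiver on file ✓; dept Product ✗ → not eligible.
Stock Option Plan — status part-time ✗ (requires seasonal or temporary) → not eligible.
Floating Holidays — status part-time ✓; benefits waiver on file ✓; age 44 ≥ 21 ✓; not eligible for Stock Option Plan ✗ → not eligible.
Mental Health Benefit — status part-time ✓ (not excluded); benefits waiver on file ✓; 32 hrs/wk ≥ 24 ✓ → eligible.
Caregiver Leave — status part-time ✓; service 147 days < 2 years (≈730 days) ✗ → not eligible.
Supplemental Life Insurance — benefits waiver on file ✓; site Omaha ✓; grade G1 < G6 ✗ → not eligible.
RSU Program — grade G1 < G6 ✗ → not eligible.
Stock Purchase Plan — benefits waiver on file ✓; grade G1 < G6 ✗ → not eligible.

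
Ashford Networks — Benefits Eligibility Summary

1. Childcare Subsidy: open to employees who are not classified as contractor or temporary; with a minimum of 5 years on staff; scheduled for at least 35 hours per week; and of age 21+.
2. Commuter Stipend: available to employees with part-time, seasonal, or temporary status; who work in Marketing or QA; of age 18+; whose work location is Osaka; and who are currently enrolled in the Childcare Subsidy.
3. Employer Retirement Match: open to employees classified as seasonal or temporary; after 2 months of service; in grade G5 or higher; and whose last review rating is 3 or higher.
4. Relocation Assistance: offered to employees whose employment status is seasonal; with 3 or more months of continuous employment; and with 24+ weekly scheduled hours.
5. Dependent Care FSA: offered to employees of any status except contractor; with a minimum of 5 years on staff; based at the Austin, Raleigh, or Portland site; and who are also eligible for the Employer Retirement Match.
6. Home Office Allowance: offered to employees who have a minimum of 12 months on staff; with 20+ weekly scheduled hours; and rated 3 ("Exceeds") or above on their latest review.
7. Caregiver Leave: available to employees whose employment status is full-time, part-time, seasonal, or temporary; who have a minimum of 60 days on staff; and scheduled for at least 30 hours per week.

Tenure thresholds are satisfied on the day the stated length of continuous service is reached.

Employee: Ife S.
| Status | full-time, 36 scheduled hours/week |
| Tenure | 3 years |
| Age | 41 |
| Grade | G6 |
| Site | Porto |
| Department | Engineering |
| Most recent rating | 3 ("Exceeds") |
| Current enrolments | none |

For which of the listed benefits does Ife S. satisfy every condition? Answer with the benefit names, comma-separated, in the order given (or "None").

Home Office Allowance, Caregiver Leave

Childcare Subsidy — status full-time ✓ (not excluded); service 3 years < 5 years ✗ → not eligible.
Commuter Stipend — status full-time ✗ (requires part-time, seasonal, or temporary) → not eligible.
Employer Retirement Match — status full-time ✗ (requires seasonal or temporary) → not eligible.
Relocation Assistance — status full-time ✗ (requires seasonal) → not eligible.
Dependent Care FSA — status full-time ✓ (not excluded); service 3 years < 5 years ✗ → not eligible.
Home Office Allowance — service 3 years ≥ 12 months (≈360 days) ✓; 36 hrs/wk ≥ 20 ✓; rating 3 ≥ 3 ✓ → eligible.
Caregiver Leave — status full-time ✓; service 3 years ≥ 60 days ✓; 36 hrs/wk ≥ 30 ✓ → eligible.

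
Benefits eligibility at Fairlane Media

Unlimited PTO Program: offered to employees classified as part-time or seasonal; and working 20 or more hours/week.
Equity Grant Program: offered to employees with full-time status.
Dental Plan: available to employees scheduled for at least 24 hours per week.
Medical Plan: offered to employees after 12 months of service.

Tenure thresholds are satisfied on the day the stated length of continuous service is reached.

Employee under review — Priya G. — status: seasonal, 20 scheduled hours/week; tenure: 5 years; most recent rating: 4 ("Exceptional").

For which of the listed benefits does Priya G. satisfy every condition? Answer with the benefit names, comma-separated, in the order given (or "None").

Unlimited PTO Program — status seasonal ✓; 20 hrs/wk ≥ 20 ✓ → eligible.
Equity Grant Program — status seasonal ✗ (requires full-time) → not eligible.
Dental Plan — 20 hrs/wk < 24 ✗ → not eligible.
Medical Plan — service 5 years ≥ 12 months (≈360 days) ✓ → eligible.

Unlimited PTO Program, Medical Plan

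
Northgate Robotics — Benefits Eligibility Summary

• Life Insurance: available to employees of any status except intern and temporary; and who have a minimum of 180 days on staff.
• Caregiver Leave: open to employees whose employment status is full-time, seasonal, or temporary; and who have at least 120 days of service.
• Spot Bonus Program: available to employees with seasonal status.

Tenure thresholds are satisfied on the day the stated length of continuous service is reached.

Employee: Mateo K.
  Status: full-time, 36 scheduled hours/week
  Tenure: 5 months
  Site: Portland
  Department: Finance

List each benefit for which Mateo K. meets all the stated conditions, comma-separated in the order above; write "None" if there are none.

Caregiver Leave

Life Insurance — status full-time ✓ (not excluded); service 5 months < 180 days ✗ → not eligible.
Caregiver Leave — status full-time ✓; service 5 months ≥ 120 days ✓ → eligible.
Spot Bonus Program — status full-time ✗ (requires seasonal) → not eligible.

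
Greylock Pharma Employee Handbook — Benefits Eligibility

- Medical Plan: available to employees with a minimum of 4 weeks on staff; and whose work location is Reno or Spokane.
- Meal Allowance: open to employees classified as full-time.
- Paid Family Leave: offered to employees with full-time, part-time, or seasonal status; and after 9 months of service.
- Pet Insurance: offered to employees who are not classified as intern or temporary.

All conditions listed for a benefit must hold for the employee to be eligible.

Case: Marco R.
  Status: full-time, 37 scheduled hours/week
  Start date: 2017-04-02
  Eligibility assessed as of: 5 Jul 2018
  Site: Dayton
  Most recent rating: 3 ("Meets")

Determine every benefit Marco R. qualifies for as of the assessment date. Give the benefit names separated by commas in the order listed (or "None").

Meal Allowance, Paid Family Leave, Pet Insurance

Service from 2017-04-02 to 5 Jul 2018: 459 days.
Medical Plan — service 459 days ≥ 4 weeks (≈28 days) ✓; site Dayton ✗ (not Reno or Spokane) → not eligible.
Meal Allowance — status full-time ✓ → eligible.
Paid Family Leave — status full-time ✓; service 459 days ≥ 9 months (≈270 days) ✓ → eligible.
Pet Insurance — status full-time ✓ (not excluded) → eligible.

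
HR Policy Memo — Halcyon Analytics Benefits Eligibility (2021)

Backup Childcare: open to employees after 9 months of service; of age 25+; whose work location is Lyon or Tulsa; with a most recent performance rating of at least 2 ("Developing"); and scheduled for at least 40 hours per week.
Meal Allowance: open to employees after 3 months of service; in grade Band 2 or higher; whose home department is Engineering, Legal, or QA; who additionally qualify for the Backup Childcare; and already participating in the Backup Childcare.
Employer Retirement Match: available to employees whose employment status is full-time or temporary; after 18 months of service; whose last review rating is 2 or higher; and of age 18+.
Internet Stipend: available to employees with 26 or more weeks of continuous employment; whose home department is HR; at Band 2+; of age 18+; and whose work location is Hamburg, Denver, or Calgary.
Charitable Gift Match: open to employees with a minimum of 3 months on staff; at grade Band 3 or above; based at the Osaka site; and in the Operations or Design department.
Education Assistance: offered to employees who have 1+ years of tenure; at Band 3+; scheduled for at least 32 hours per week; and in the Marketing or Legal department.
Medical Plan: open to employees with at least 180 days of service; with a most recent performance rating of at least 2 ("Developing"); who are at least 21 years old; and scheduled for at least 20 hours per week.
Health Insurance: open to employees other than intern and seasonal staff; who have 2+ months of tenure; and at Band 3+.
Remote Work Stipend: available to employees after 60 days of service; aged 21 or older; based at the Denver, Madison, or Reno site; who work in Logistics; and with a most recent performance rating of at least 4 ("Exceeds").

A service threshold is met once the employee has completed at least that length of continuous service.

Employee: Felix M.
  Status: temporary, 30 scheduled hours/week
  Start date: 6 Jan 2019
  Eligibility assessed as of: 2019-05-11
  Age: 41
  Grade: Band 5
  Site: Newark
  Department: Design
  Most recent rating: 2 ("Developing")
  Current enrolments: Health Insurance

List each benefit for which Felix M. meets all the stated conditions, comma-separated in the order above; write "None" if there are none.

Service from 6 Jan 2019 to 2019-05-11: 125 days.
Backup Childcare — service 125 days < 9 months (≈270 days) ✗ → not eligible.
Meal Allowance — service 125 days ≥ 3 months (≈90 days) ✓; grade Band 5 ≥ Band 2 ✓; dept Design ✗ → not eligible.
Employer Retirement Match — status temporary ✓; service 125 days < 18 months (≈540 days) ✗ → not eligible.
Internet Stipend — service 125 days < 26 weeks (≈182 days) ✗ → not eligible.
Charitable Gift Match — service 125 days ≥ 3 months (≈90 days) ✓; grade Band 5 ≥ Band 3 ✓; site Newark ✗ (not Osaka) → not eligible.
Education Assistance — service 125 days < 1 year (≈365 days) ✗ → not eligible.
Medical Plan — service 125 days < 180 days ✗ → not eligible.
Health Insurance — status temporary ✓ (not excluded); service 125 days ≥ 2 months (≈60 days) ✓; grade Band 5 ≥ Band 3 ✓ → eligible.
Remote Work Stipend — service 125 days ≥ 60 days ✓; age 41 ≥ 21 ✓; site Newark ✗ (not Denver, Madison, or Reno) → not eligible.

Health Insurance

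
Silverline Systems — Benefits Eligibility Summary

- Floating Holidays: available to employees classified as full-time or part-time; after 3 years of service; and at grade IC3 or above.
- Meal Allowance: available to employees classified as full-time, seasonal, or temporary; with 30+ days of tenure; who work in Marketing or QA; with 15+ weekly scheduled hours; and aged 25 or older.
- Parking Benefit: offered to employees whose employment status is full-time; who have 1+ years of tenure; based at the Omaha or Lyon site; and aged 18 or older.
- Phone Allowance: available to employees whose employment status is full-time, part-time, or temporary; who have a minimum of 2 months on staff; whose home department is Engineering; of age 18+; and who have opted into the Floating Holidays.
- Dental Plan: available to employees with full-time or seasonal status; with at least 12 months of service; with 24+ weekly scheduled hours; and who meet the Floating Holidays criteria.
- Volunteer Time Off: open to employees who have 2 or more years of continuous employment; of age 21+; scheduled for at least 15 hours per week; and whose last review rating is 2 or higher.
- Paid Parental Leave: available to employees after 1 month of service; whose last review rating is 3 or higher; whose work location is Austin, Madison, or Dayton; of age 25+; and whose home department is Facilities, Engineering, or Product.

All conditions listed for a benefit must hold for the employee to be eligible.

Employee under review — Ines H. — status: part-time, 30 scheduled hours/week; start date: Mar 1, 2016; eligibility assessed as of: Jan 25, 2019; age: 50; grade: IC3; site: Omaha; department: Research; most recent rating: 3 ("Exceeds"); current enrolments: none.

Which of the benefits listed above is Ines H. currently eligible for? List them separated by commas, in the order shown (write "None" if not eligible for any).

Service from Mar 1, 2016 to Jan 25, 2019: 1060 days.
Floating Holidays — status part-time ✓; service 1060 days < 3 years (≈1095 days) ✗ → not eligible.
Meal Allowance — status part-time ✗ (requires full-time, seasonal, or temporary) → not eligible.
Parking Benefit — status part-time ✗ (requires full-time) → not eligible.
Phone Allowance — status part-time ✓; service 1060 days ≥ 2 months (≈60 days) ✓; dept Research ✗ → not eligible.
Dental Plan — status part-time ✗ (requires full-time or seasonal) → not eligible.
Volunteer Time Off — service 1060 days ≥ 2 years (≈730 days) ✓; age 50 ≥ 21 ✓; 30 hrs/wk ≥ 15 ✓; rating 3 ≥ 2 ✓ → eligible.
Paid Parental Leave — service 1060 days ≥ 1 month (≈30 days) ✓; rating 3 ≥ 3 ✓; site Omaha ✗ (not Austin, Madison, or Dayton) → not eligible.

Volunteer Time Off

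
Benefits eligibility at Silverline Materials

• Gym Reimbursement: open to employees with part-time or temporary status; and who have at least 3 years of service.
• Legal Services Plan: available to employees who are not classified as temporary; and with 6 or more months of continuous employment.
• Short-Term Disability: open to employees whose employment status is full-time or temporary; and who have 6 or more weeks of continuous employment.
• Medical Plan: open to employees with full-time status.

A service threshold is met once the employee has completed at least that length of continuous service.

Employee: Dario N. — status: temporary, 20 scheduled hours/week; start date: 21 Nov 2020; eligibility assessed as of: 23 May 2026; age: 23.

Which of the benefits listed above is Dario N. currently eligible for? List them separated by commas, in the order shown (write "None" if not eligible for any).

Service from 21 Nov 2020 to 23 May 2026: 2009 days.
Gym Reimbursement — status temporary ✓; service 2009 days ≥ 3 years (≈1095 days) ✓ → eligible.
Legal Services Plan — status temporary ✗ (excluded) → not eligible.
Short-Term Disability — status temporary ✓; service 2009 days ≥ 6 weeks (≈42 days) ✓ → eligible.
Medical Plan — status temporary ✗ (requires full-time) → not eligible.

Gym Reimbursement, Short-Term Disability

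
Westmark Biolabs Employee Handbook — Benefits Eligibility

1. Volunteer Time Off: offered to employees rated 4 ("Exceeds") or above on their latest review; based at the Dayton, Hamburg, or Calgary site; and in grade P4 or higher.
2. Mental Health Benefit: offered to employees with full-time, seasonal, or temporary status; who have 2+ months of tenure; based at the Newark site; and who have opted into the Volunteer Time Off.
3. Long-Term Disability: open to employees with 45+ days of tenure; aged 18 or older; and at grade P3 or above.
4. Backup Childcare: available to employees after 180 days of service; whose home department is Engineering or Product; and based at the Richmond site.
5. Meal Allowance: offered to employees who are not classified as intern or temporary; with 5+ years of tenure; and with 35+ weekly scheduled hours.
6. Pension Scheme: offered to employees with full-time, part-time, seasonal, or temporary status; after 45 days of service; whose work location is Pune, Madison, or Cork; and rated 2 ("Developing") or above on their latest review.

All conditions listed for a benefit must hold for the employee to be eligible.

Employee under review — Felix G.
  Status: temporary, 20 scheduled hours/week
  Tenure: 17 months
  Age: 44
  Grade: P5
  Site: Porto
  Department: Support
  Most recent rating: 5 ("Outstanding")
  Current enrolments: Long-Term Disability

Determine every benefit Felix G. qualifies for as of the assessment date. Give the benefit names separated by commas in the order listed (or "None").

Long-Term Disability

Volunteer Time Off — rating 5 ≥ 4 ✓; site Porto ✗ (not Dayton, Hamburg, or Calgary) → not eligible.
Mental Health Benefit — status temporary ✓; service 17 months ≥ 2 months ✓; site Porto ✗ (not Newark) → not eligible.
Long-Term Disability — service 17 months ≥ 45 days ✓; age 44 ≥ 18 ✓; grade P5 ≥ P3 ✓ → eligible.
Backup Childcare — service 17 months ≥ 180 days ✓; dept Support ✗ → not eligible.
Meal Allowance — status temporary ✗ (excluded) → not eligible.
Pension Scheme — status temporary ✓; service 17 months ≥ 45 days ✓; site Porto ✗ (not Pune, Madison, or Cork) → not eligible.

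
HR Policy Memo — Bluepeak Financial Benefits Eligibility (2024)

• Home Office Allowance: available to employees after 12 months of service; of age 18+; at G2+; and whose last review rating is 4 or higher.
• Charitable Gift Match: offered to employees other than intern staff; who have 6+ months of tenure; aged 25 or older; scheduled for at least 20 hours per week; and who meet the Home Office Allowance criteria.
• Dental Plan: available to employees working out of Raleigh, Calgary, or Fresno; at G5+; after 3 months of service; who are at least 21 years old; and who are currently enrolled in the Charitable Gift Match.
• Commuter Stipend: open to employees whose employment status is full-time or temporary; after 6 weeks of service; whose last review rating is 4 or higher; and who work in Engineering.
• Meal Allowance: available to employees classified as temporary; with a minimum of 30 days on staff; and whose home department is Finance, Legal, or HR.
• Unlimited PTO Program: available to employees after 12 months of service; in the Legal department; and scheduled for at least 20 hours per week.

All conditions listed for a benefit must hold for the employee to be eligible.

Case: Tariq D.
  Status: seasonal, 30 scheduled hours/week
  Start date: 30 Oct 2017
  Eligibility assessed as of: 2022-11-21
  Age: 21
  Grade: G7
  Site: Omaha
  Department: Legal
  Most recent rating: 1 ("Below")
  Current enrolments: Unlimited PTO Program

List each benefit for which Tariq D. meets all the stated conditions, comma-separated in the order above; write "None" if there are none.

Service from 30 Oct 2017 to 2022-11-21: 1848 days.
Home Office Allowance — service 1848 days ≥ 12 months (≈360 days) ✓; age 21 ≥ 18 ✓; grade G7 ≥ G2 ✓; rating 1 < 4 ✗ → not eligible.
Charitable Gift Match — status seasonal ✓ (not excluded); service 1848 days ≥ 6 months (≈180 days) ✓; age 21 < 25 ✗ → not eligible.
Dental Plan — site Omaha ✗ (not Raleigh, Calgary, or Fresno) → not eligible.
Commuter Stipend — status seasonal ✗ (requires full-time or temporary) → not eligible.
Meal Allowance — status seasonal ✗ (requires temporary) → not eligible.
Unlimited PTO Program — service 1848 days ≥ 12 months (≈360 days) ✓; dept Legal ✓; 30 hrs/wk ≥ 20 ✓ → eligible.

Unlimited PTO Program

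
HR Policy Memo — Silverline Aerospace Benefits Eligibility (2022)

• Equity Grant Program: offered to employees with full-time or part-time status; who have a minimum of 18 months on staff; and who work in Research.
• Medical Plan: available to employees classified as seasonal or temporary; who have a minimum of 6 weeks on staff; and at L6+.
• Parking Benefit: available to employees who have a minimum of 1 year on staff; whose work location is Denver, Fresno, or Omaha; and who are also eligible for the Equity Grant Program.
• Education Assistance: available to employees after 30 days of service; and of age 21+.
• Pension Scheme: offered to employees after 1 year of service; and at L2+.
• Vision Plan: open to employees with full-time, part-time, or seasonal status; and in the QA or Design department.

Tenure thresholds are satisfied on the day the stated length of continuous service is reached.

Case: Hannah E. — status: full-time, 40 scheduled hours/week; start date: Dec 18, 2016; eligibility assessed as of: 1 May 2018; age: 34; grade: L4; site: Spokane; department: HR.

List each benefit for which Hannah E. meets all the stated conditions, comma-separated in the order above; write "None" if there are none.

Education Assistance, Pension Scheme

Service from Dec 18, 2016 to 1 May 2018: 499 days.
Equity Grant Program — status full-time ✓; service 499 days < 18 months (≈540 days) ✗ → not eligible.
Medical Plan — status full-time ✗ (requires seasonal or temporary) → not eligible.
Parking Benefit — service 499 days ≥ 1 year (≈365 days) ✓; site Spokane ✗ (not Denver, Fresno, or Omaha) → not eligible.
Education Assistance — service 499 days ≥ 30 days ✓; age 34 ≥ 21 ✓ → eligible.
Pension Scheme — service 499 days ≥ 1 year (≈365 days) ✓; grade L4 ≥ L2 ✓ → eligible.
Vision Plan — status full-time ✓; dept HR ✗ → not eligible.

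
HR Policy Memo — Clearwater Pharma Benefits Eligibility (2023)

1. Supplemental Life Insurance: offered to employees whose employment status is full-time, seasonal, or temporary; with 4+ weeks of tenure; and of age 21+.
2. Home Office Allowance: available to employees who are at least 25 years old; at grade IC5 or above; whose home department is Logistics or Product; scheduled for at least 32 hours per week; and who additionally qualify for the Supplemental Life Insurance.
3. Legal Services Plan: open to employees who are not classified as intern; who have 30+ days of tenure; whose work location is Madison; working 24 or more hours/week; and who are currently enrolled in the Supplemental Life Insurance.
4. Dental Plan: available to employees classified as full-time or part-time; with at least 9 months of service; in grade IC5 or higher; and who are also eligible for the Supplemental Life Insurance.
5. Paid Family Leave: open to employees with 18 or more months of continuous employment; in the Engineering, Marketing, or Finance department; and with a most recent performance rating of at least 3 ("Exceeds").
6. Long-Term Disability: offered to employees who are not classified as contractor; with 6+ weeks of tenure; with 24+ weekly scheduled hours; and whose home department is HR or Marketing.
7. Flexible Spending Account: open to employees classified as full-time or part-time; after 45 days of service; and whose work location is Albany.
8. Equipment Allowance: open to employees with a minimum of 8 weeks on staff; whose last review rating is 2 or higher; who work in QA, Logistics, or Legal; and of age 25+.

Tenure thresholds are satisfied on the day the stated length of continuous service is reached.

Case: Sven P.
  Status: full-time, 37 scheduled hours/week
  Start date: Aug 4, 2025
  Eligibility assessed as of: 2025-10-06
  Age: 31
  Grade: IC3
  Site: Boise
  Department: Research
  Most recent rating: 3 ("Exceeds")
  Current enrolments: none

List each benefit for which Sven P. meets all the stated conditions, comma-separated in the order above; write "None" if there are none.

Supplemental Life Insurance

Service from Aug 4, 2025 to 2025-10-06: 63 days.
Supplemental Life Insurance — status full-time ✓; service 63 days ≥ 4 weeks (≈28 days) ✓; age 31 ≥ 21 ✓ → eligible.
Home Office Allowance — age 31 ≥ 25 ✓; grade IC3 < IC5 ✗ → not eligible.
Legal Services Plan — status full-time ✓ (not excluded); service 63 days ≥ 30 days ✓; site Boise ✗ (not Madison) → not eligible.
Dental Plan — status full-time ✓; service 63 days < 9 months (≈270 days) ✗ → not eligible.
Paid Family Leave — service 63 days < 18 months (≈540 days) ✗ → not eligible.
Long-Term Disability — status full-time ✓ (not excluded); service 63 days ≥ 6 weeks (≈42 days) ✓; 37 hrs/wk ≥ 24 ✓; dept Research ✗ → not eligible.
Flexible Spending Account — status full-time ✓; service 63 days ≥ 45 days ✓; site Boise ✗ (not Albany) → not eligible.
Equipment Allowance — service 63 days ≥ 8 weeks (≈56 days) ✓; rating 3 ≥ 2 ✓; dept Research ✗ → not eligible.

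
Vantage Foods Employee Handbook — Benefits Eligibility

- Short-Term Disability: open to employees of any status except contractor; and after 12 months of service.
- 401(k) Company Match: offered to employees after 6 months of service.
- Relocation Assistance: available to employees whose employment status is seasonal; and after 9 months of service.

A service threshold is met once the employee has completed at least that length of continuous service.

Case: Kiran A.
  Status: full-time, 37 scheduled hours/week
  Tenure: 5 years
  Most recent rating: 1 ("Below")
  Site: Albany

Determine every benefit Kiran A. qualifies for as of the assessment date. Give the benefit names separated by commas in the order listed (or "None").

Short-Term Disability — status full-time ✓ (not excluded); service 5 years ≥ 12 months (≈360 days) ✓ → eligible.
401(k) Company Match — service 5 years ≥ 6 months (≈180 days) ✓ → eligible.
Relocation Assistance — status full-time ✗ (requires seasonal) → not eligible.

Short-Term Disability, 401(k) Company Match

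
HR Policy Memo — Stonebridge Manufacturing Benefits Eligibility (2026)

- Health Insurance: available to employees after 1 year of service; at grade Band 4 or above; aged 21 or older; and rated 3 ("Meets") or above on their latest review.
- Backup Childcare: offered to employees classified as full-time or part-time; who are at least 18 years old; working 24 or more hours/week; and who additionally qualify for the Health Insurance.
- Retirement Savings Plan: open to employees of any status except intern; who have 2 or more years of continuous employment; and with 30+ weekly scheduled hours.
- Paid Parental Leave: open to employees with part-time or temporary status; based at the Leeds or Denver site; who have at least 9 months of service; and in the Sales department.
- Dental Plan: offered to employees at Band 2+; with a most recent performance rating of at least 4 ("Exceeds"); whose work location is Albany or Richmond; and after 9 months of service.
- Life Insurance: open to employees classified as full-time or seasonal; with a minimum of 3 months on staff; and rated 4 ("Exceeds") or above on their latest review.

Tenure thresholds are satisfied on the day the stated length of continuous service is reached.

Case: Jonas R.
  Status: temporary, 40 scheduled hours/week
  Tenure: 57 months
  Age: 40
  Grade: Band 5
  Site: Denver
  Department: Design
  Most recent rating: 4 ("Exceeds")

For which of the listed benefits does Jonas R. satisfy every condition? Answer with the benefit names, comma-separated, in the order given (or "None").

Health Insurance — service 57 months ≥ 1 year (≈365 days) ✓; grade Band 5 ≥ Band 4 ✓; age 40 ≥ 21 ✓; rating 4 ≥ 3 ✓ → eligible.
Backup Childcare — status temporary ✗ (requires full-time or part-time) → not eligible.
Retirement Savings Plan — status temporary ✓ (not excluded); service 57 months ≥ 2 years (≈730 days) ✓; 40 hrs/wk ≥ 30 ✓ → eligible.
Paid Parental Leave — status temporary ✓; site Denver ✓; service 57 months ≥ 9 months ✓; dept Design ✗ → not eligible.
Dental Plan — grade Band 5 ≥ Band 2 ✓; rating 4 ≥ 4 ✓; site Denver ✗ (not Albany or Richmond) → not eligible.
Life Insurance — status temporary ✗ (requires full-time or seasonal) → not eligible.

Health Insurance, Retirement Savings Plan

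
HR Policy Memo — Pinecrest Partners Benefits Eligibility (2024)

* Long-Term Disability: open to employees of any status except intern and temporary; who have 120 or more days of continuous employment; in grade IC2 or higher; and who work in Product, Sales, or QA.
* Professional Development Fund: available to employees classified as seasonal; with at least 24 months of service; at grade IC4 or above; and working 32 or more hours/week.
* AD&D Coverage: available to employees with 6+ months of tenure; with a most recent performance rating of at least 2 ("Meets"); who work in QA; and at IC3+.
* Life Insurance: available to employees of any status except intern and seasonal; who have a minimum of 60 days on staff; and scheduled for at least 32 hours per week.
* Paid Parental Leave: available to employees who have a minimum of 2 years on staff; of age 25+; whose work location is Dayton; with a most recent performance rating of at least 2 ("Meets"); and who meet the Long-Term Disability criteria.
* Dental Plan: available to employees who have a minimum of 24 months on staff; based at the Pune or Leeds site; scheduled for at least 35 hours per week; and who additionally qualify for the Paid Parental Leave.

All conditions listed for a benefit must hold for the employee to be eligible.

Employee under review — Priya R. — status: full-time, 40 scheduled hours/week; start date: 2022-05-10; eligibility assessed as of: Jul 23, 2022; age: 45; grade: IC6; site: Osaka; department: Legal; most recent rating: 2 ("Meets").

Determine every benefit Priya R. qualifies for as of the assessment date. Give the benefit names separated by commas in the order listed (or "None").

Service from 2022-05-10 to Jul 23, 2022: 74 days.
Long-Term Disability — status full-time ✓ (not excluded); service 74 days < 120 days ✗ → not eligible.
Professional Development Fund — status full-time ✗ (requires seasonal) → not eligible.
AD&D Coverage — service 74 days < 6 months (≈180 days) ✗ → not eligible.
Life Insurance — status full-time ✓ (not excluded); service 74 days ≥ 60 days ✓; 40 hrs/wk ≥ 32 ✓ → eligible.
Paid Parental Leave — service 74 days < 2 years (≈730 days) ✗ → not eligible.
Dental Plan — service 74 days < 24 months (≈720 days) ✗ → not eligible.

Life Insurance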